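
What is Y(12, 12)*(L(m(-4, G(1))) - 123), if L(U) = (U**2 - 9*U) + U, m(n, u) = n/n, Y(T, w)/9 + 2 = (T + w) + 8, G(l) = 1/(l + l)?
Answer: -35100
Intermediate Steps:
G(l) = 1/(2*l)
Y(T, w) = 54 + 9*T + 9*w (Y(T, w) = -18 + 9*((T + w) + 8) = -18 + 9*(8 + T + w) = -18 + (72 + 9*T + 9*w) = 54 + 9*T + 9*w)
m(n, u) = 1
L(U) = U**2 - 8*U
Y(12, 12)*(L(m(-4, G(1))) - 123) = (54 + 9*12 + 9*12)*(1*(-8 + 1) - 123) = (54 + 108 + 108)*(1*(-7) - 123) = 270*(-7 - 123) = 270*(-130) = -35100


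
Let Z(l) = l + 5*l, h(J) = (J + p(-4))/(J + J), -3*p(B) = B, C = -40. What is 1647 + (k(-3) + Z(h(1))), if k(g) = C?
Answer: 1614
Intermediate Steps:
p(B) = -B/3
k(g) = -40
h(J) = (4/3 + J)/(2*J) (h(J) = (J - ⅓*(-4))/(J + J) = (J + 4/3)/((2*J)) = (4/3 + J)*(1/(2*J)) = (4/3 + J)/(2*J))
Z(l) = 6*l
1647 + (k(-3) + Z(h(1))) = 1647 + (-40 + 6*((⅙)*(4 + 3*1)/1)) = 1647 + (-40 + 6*((⅙)*1*(4 + 3))) = 1647 + (-40 + 6*((⅙)*1*7)) = 1647 + (-40 + 6*(7/6)) = 1647 + (-40 + 7) = 1647 - 33 = 1614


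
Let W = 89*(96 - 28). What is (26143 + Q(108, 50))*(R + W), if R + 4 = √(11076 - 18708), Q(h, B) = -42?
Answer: 157858848 + 313212*I*√53 ≈ 1.5786e+8 + 2.2802e+6*I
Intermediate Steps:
R = -4 + 12*I*√53 (R = -4 + √(11076 - 18708) = -4 + √(-7632) = -4 + 12*I*√53 ≈ -4.0 + 87.361*I)
W = 6052 (W = 89*68 = 6052)
(26143 + Q(108, 50))*(R + W) = (26143 - 42)*((-4 + 12*I*√53) + 6052) = 26101*(6048 + 12*I*√53) = 157858848 + 313212*I*√53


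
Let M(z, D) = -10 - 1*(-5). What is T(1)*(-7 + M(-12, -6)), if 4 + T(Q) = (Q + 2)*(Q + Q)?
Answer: -24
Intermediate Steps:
M(z, D) = -5 (M(z, D) = -10 + 5 = -5)
T(Q) = -4 + 2*Q*(2 + Q) (T(Q) = -4 + (Q + 2)*(Q + Q) = -4 + (2 + Q)*(2*Q) = -4 + 2*Q*(2 + Q))
T(1)*(-7 + M(-12, -6)) = (-4 + 2*1² + 4*1)*(-7 - 5) = (-4 + 2*1 + 4)*(-12) = (-4 + 2 + 4)*(-12) = 2*(-12) = -24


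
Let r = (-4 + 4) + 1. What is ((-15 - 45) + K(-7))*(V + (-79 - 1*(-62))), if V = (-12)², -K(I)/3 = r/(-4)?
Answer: -30099/4 ≈ -7524.8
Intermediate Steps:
r = 1 (r = 0 + 1 = 1)
K(I) = ¾ (K(I) = -3/(-4) = -3*(-1)/4 = -3*(-¼) = ¾)
V = 144
((-15 - 45) + K(-7))*(V + (-79 - 1*(-62))) = ((-15 - 45) + ¾)*(144 + (-79 - 1*(-62))) = (-60 + ¾)*(144 + (-79 + 62)) = -237*(144 - 17)/4 = -237/4*127 = -30099/4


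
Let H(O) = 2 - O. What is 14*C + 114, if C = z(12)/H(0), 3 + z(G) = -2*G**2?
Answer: -1923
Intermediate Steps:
z(G) = -3 - 2*G**2
C = -291/2 (C = (-3 - 2*12**2)/(2 - 1*0) = (-3 - 2*144)/(2 + 0) = (-3 - 288)/2 = -291*1/2 = -291/2 ≈ -145.50)
14*C + 114 = 14*(-291/2) + 114 = -2037 + 114 = -1923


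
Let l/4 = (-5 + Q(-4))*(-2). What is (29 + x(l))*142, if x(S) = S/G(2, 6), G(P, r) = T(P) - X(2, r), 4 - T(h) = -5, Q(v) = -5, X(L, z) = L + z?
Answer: 15478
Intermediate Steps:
T(h) = 9 (T(h) = 4 - 1*(-5) = 4 + 5 = 9)
l = 80 (l = 4*((-5 - 5)*(-2)) = 4*(-10*(-2)) = 4*20 = 80)
G(P, r) = 7 - r (G(P, r) = 9 - (2 + r) = 9 + (-2 - r) = 7 - r)
x(S) = S (x(S) = S/(7 - 1*6) = S/(7 - 6) = S/1 = S*1 = S)
(29 + x(l))*142 = (29 + 80)*142 = 109*142 = 15478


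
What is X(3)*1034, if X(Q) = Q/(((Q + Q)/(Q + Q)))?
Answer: 3102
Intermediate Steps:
X(Q) = Q (X(Q) = Q/(((2*Q)/((2*Q)))) = Q/(((2*Q)*(1/(2*Q)))) = Q/1 = Q*1 = Q)
X(3)*1034 = 3*1034 = 3102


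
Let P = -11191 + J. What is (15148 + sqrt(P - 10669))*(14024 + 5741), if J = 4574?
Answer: 299400220 + 19765*I*sqrt(17286) ≈ 2.994e+8 + 2.5986e+6*I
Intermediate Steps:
P = -6617 (P = -11191 + 4574 = -6617)
(15148 + sqrt(P - 10669))*(14024 + 5741) = (15148 + sqrt(-6617 - 10669))*(14024 + 5741) = (15148 + sqrt(-17286))*19765 = (15148 + I*sqrt(17286))*19765 = 299400220 + 19765*I*sqrt(17286)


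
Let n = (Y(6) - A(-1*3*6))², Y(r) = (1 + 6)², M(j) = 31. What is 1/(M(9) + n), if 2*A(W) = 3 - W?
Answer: 4/6053 ≈ 0.00066083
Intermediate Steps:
A(W) = 3/2 - W/2 (A(W) = (3 - W)/2 = 3/2 - W/2)
Y(r) = 49 (Y(r) = 7² = 49)
n = 5929/4 (n = (49 - (3/2 - (-1*3)*6/2))² = (49 - (3/2 - (-3)*6/2))² = (49 - (3/2 - ½*(-18)))² = (49 - (3/2 + 9))² = (49 - 1*21/2)² = (49 - 21/2)² = (77/2)² = 5929/4 ≈ 1482.3)
1/(M(9) + n) = 1/(31 + 5929/4) = 1/(6053/4) = 4/6053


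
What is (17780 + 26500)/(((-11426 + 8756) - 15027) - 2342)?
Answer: -44280/20039 ≈ -2.2097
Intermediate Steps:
(17780 + 26500)/(((-11426 + 8756) - 15027) - 2342) = 44280/((-2670 - 15027) - 2342) = 44280/(-17697 - 2342) = 44280/(-20039) = 44280*(-1/20039) = -44280/20039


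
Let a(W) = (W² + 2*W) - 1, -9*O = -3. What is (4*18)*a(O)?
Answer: -16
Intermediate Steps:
O = ⅓ (O = -⅑*(-3) = ⅓ ≈ 0.33333)
a(W) = -1 + W² + 2*W
(4*18)*a(O) = (4*18)*(-1 + (⅓)² + 2*(⅓)) = 72*(-1 + ⅑ + ⅔) = 72*(-2/9) = -16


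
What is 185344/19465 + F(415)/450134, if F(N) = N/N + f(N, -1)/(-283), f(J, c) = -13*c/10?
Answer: 47221184996917/4959211803460 ≈ 9.5219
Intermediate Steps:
f(J, c) = -13*c/10
F(N) = 2817/2830 (F(N) = N/N - 13/10*(-1)/(-283) = 1 + (13/10)*(-1/283) = 1 - 13/2830 = 2817/2830)
185344/19465 + F(415)/450134 = 185344/19465 + (2817/2830)/450134 = 185344*(1/19465) + (2817/2830)*(1/450134) = 185344/19465 + 2817/1273879220 = 47221184996917/4959211803460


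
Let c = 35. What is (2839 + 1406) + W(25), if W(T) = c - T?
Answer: 4255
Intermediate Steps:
W(T) = 35 - T
(2839 + 1406) + W(25) = (2839 + 1406) + (35 - 1*25) = 4245 + (35 - 25) = 4245 + 10 = 4255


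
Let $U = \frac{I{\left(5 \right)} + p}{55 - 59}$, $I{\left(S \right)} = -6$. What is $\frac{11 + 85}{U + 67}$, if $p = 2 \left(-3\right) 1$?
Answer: $\frac{48}{35} \approx 1.3714$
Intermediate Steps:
$p = -6$ ($p = \left(-6\right) 1 = -6$)
$U = 3$ ($U = \frac{-6 - 6}{55 - 59} = - \frac{12}{-4} = \left(-12\right) \left(- \frac{1}{4}\right) = 3$)
$\frac{11 + 85}{U + 67} = \frac{11 + 85}{3 + 67} = \frac{1}{70} \cdot 96 = \frac{48}{35}$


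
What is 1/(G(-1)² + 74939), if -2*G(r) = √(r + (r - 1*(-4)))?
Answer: 2/149879 ≈ 1.3344e-5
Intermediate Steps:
G(r) = -√(4 + 2*r)/2 (G(r) = -√(r + (r - 1*(-4)))/2 = -√(r + (r + 4))/2 = -√(r + (4 + r))/2 = -√(4 + 2*r)/2)
1/(G(-1)² + 74939) = 1/((-√(4 + 2*(-1))/2)² + 74939) = 1/((-√(4 - 2)/2)² + 74939) = 1/((-√2/2)² + 74939) = 1/(½ + 74939) = 1/(149879/2) = 2/149879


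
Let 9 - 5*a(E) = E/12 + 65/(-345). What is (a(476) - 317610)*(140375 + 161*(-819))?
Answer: -311054147116/115 ≈ -2.7048e+9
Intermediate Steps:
a(E) = 634/345 - E/60 (a(E) = 9/5 - (E/12 + 65/(-345))/5 = 9/5 - (E*(1/12) + 65*(-1/345))/5 = 9/5 - (E/12 - 13/69)/5 = 9/5 - (-13/69 + E/12)/5 = 9/5 + (13/345 - E/60) = 634/345 - E/60)
(a(476) - 317610)*(140375 + 161*(-819)) = ((634/345 - 1/60*476) - 317610)*(140375 + 161*(-819)) = ((634/345 - 119/15) - 317610)*(140375 - 131859) = (-701/115 - 317610)*8516 = -36525851/115*8516 = -311054147116/115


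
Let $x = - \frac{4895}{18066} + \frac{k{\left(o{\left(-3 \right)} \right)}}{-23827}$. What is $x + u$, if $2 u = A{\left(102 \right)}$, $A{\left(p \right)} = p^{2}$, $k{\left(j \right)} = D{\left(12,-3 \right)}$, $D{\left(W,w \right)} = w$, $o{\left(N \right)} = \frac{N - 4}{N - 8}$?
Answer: $\frac{2239128964597}{430458582} \approx 5201.7$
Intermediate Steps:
$o{\left(N \right)} = \frac{-4 + N}{-8 + N}$
$k{\left(j \right)} = -3$
$u = 5202$ ($u = \frac{102^{2}}{2} = \frac{1}{2} \cdot 10404 = 5202$)
$x = - \frac{116578967}{430458582}$ ($x = - \frac{4895}{18066} - \frac{3}{-23827} = \left(-4895\right) \frac{1}{18066} - - \frac{3}{23827} = - \frac{4895}{18066} + \frac{3}{23827} = - \frac{116578967}{430458582} \approx -0.27082$)
$x + u = - \frac{116578967}{430458582} + 5202 = \frac{2239128964597}{430458582}$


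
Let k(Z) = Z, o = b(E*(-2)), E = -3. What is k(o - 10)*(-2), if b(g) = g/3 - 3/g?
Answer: 17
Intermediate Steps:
b(g) = -3/g + g/3 (b(g) = g*(⅓) - 3/g = g/3 - 3/g = -3/g + g/3)
o = 3/2 (o = -3/((-3*(-2))) + (-3*(-2))/3 = -3/6 + (⅓)*6 = -3*⅙ + 2 = -½ + 2 = 3/2 ≈ 1.5000)
k(o - 10)*(-2) = (3/2 - 10)*(-2) = -17/2*(-2) = 17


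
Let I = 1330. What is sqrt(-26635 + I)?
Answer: I*sqrt(25305) ≈ 159.08*I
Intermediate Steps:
sqrt(-26635 + I) = sqrt(-26635 + 1330) = sqrt(-25305) = I*sqrt(25305)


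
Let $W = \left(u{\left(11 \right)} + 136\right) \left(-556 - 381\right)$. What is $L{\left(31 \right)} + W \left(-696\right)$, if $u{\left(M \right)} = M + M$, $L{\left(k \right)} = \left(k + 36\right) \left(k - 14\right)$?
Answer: $103041155$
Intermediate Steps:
$L{\left(k \right)} = \left(-14 + k\right) \left(36 + k\right)$ ($L{\left(k \right)} = \left(36 + k\right) \left(-14 + k\right) = \left(-14 + k\right) \left(36 + k\right)$)
$u{\left(M \right)} = 2 M$
$W = -148046$ ($W = \left(2 \cdot 11 + 136\right) \left(-556 - 381\right) = \left(22 + 136\right) \left(-937\right) = 158 \left(-937\right) = -148046$)
$L{\left(31 \right)} + W \left(-696\right) = \left(-504 + 31^{2} + 22 \cdot 31\right) - -103040016 = \left(-504 + 961 + 682\right) + 103040016 = 1139 + 103040016 = 103041155$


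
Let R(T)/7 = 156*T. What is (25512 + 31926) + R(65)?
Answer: 128418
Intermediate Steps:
R(T) = 1092*T (R(T) = 7*(156*T) = 1092*T)
(25512 + 31926) + R(65) = (25512 + 31926) + 1092*65 = 57438 + 70980 = 128418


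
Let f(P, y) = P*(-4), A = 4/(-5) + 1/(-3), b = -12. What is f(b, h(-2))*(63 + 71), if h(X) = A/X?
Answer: 6432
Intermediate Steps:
A = -17/15 (A = 4*(-⅕) + 1*(-⅓) = -⅘ - ⅓ = -17/15 ≈ -1.1333)
h(X) = -17/(15*X)
f(P, y) = -4*P
f(b, h(-2))*(63 + 71) = (-4*(-12))*(63 + 71) = 48*134 = 6432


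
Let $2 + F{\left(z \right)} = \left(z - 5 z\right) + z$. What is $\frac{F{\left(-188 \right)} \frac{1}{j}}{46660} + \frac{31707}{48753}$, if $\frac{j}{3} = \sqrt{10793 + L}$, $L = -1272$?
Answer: $\frac{3523}{5417} + \frac{281 \sqrt{9521}}{666374790} \approx 0.6504$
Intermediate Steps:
$j = 3 \sqrt{9521}$ ($j = 3 \sqrt{10793 - 1272} = 3 \sqrt{9521} \approx 292.73$)
$F{\left(z \right)} = -2 - 3 z$ ($F{\left(z \right)} = -2 + \left(\left(z - 5 z\right) + z\right) = -2 + \left(- 4 z + z\right) = -2 - 3 z$)
$\frac{F{\left(-188 \right)} \frac{1}{j}}{46660} + \frac{31707}{48753} = \frac{\left(-2 - -564\right) \frac{1}{3 \sqrt{9521}}}{46660} + \frac{31707}{48753} = \left(-2 + 564\right) \frac{\sqrt{9521}}{28563} \cdot \frac{1}{46660} + 31707 \cdot \frac{1}{48753} = 562 \frac{\sqrt{9521}}{28563} \cdot \frac{1}{46660} + \frac{3523}{5417} = \frac{562 \sqrt{9521}}{28563} \cdot \frac{1}{46660} + \frac{3523}{5417} = \frac{281 \sqrt{9521}}{666374790} + \frac{3523}{5417} = \frac{3523}{5417} + \frac{281 \sqrt{9521}}{666374790}$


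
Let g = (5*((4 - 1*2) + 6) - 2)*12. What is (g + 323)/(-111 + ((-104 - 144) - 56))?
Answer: -779/415 ≈ -1.8771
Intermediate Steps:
g = 456 (g = (5*((4 - 2) + 6) - 2)*12 = (5*(2 + 6) - 2)*12 = (5*8 - 2)*12 = (40 - 2)*12 = 38*12 = 456)
(g + 323)/(-111 + ((-104 - 144) - 56)) = (456 + 323)/(-111 + ((-104 - 144) - 56)) = 779/(-111 + (-248 - 56)) = 779/(-111 - 304) = 779/(-415) = 779*(-1/415) = -779/415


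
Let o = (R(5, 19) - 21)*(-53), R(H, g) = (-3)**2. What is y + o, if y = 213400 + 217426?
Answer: 431462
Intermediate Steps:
R(H, g) = 9
y = 430826
o = 636 (o = (9 - 21)*(-53) = -12*(-53) = 636)
y + o = 430826 + 636 = 431462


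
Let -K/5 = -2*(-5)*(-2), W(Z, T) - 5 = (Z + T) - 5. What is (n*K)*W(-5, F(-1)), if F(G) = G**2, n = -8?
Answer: 3200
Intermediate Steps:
W(Z, T) = T + Z (W(Z, T) = 5 + ((Z + T) - 5) = 5 + ((T + Z) - 5) = 5 + (-5 + T + Z) = T + Z)
K = 100 (K = -5*(-2*(-5))*(-2) = -50*(-2) = -5*(-20) = 100)
(n*K)*W(-5, F(-1)) = (-8*100)*((-1)**2 - 5) = -800*(1 - 5) = -800*(-4) = 3200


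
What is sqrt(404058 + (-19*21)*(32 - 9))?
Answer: sqrt(394881) ≈ 628.40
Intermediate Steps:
sqrt(404058 + (-19*21)*(32 - 9)) = sqrt(404058 - 399*23) = sqrt(404058 - 9177) = sqrt(394881)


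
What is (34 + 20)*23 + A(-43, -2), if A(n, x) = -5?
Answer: 1237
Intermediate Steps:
(34 + 20)*23 + A(-43, -2) = (34 + 20)*23 - 5 = 54*23 - 5 = 1242 - 5 = 1237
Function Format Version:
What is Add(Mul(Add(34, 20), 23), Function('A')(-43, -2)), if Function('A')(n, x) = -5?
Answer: 1237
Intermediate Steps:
Add(Mul(Add(34, 20), 23), Function('A')(-43, -2)) = Add(Mul(Add(34, 20), 23), -5) = Add(Mul(54, 23), -5) = Add(1242, -5) = 1237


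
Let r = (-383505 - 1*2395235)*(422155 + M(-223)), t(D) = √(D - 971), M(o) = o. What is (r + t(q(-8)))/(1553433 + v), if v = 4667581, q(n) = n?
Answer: -586219662840/3110507 + I*√979/6221014 ≈ -1.8846e+5 + 5.0296e-6*I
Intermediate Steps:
t(D) = √(-971 + D)
r = -1172439325680 (r = (-383505 - 1*2395235)*(422155 - 223) = (-383505 - 2395235)*421932 = -2778740*421932 = -1172439325680)
(r + t(q(-8)))/(1553433 + v) = (-1172439325680 + √(-971 - 8))/(1553433 + 4667581) = (-1172439325680 + √(-979))/6221014 = (-1172439325680 + I*√979)*(1/6221014) = -586219662840/3110507 + I*√979/6221014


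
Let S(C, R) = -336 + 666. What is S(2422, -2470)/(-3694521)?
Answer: -110/1231507 ≈ -8.9321e-5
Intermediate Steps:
S(C, R) = 330
S(2422, -2470)/(-3694521) = 330/(-3694521) = 330*(-1/3694521) = -110/1231507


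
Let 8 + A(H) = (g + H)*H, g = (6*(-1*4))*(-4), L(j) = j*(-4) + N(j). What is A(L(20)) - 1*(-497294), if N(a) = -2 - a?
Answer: 497898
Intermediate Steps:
L(j) = -2 - 5*j (L(j) = j*(-4) + (-2 - j) = -4*j + (-2 - j) = -2 - 5*j)
g = 96 (g = (6*(-4))*(-4) = -24*(-4) = 96)
A(H) = -8 + H*(96 + H) (A(H) = -8 + (96 + H)*H = -8 + H*(96 + H))
A(L(20)) - 1*(-497294) = (-8 + (-2 - 5*20)**2 + 96*(-2 - 5*20)) - 1*(-497294) = (-8 + (-2 - 100)**2 + 96*(-2 - 100)) + 497294 = (-8 + (-102)**2 + 96*(-102)) + 497294 = (-8 + 10404 - 9792) + 497294 = 604 + 497294 = 497898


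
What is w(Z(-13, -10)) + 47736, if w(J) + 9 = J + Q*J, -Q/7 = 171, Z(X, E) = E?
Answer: 59687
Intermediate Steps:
Q = -1197 (Q = -7*171 = -1197)
w(J) = -9 - 1196*J (w(J) = -9 + (J - 1197*J) = -9 - 1196*J)
w(Z(-13, -10)) + 47736 = (-9 - 1196*(-10)) + 47736 = (-9 + 11960) + 47736 = 11951 + 47736 = 59687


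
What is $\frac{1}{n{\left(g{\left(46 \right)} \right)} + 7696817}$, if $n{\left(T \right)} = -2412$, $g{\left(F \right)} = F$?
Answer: $\frac{1}{7694405} \approx 1.2996 \cdot 10^{-7}$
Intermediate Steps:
$\frac{1}{n{\left(g{\left(46 \right)} \right)} + 7696817} = \frac{1}{-2412 + 7696817} = \frac{1}{7694405}$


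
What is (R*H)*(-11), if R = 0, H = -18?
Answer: 0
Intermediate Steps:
(R*H)*(-11) = (0*(-18))*(-11) = 0*(-11) = 0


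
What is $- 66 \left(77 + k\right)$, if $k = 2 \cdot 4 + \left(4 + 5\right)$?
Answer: $-6204$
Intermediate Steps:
$k = 17$ ($k = 8 + 9 = 17$)
$- 66 \left(77 + k\right) = - 66 \left(77 + 17\right) = \left(-66\right) 94 = -6204$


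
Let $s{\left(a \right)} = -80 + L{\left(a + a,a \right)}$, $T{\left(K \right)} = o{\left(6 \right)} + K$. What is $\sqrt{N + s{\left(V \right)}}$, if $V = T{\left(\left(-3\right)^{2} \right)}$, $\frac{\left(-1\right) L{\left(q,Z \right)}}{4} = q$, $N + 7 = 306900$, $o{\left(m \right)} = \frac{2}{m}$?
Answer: $\frac{\sqrt{2760645}}{3} \approx 553.84$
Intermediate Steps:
$T{\left(K \right)} = \frac{1}{3} + K$ ($T{\left(K \right)} = \frac{2}{6} + K = 2 \cdot \frac{1}{6} + K = \frac{1}{3} + K$)
$N = 306893$ ($N = -7 + 306900 = 306893$)
$L{\left(q,Z \right)} = - 4 q$
$V = \frac{28}{3}$ ($V = \frac{1}{3} + \left(-3\right)^{2} = \frac{1}{3} + 9 = \frac{28}{3} \approx 9.3333$)
$s{\left(a \right)} = -80 - 8 a$ ($s{\left(a \right)} = -80 - 4 \left(a + a\right) = -80 - 4 \cdot 2 a = -80 - 8 a$)
$\sqrt{N + s{\left(V \right)}} = \sqrt{306893 - \frac{464}{3}} = \sqrt{\frac{920215}{3}} = \frac{\sqrt{2760645}}{3}$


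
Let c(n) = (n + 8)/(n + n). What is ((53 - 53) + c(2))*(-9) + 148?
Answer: 251/2 ≈ 125.50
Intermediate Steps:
c(n) = (8 + n)/(2*n) (c(n) = (8 + n)/((2*n)) = (8 + n)*(1/(2*n)) = (8 + n)/(2*n))
((53 - 53) + c(2))*(-9) + 148 = ((53 - 53) + (½)*(8 + 2)/2)*(-9) + 148 = (0 + (½)*(½)*10)*(-9) + 148 = (0 + 5/2)*(-9) + 148 = (5/2)*(-9) + 148 = -45/2 + 148 = 251/2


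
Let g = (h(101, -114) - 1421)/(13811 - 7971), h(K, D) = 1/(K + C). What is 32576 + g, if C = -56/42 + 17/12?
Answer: 230764054259/7083920 ≈ 32576.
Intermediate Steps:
C = 1/12 (C = -56*1/42 + 17*(1/12) = -4/3 + 17/12 = 1/12 ≈ 0.083333)
h(K, D) = 1/(1/12 + K) (h(K, D) = 1/(K + 1/12) = 1/(1/12 + K))
g = -1723661/7083920 (g = (12/(1 + 12*101) - 1421)/(13811 - 7971) = (12/(1 + 1212) - 1421)/5840 = (12/1213 - 1421)*(1/5840) = -1723661/1213*1/5840 = -1723661/7083920 ≈ -0.24332)
32576 + g = 32576 - 1723661/7083920 = 230764054259/7083920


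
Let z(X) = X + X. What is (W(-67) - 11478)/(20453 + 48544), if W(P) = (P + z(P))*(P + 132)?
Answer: -8181/22999 ≈ -0.35571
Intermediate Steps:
z(X) = 2*X
W(P) = 3*P*(132 + P) (W(P) = (P + 2*P)*(P + 132) = (3*P)*(132 + P) = 3*P*(132 + P))
(W(-67) - 11478)/(20453 + 48544) = (3*(-67)*(132 - 67) - 11478)/(20453 + 48544) = (3*(-67)*65 - 11478)/68997 = (-13065 - 11478)*(1/68997) = -24543*1/68997 = -8181/22999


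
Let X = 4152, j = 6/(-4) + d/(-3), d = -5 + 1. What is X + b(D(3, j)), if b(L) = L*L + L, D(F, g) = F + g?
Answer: 149863/36 ≈ 4162.9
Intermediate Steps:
d = -4
j = -1/6 (j = 6/(-4) - 4/(-3) = 6*(-1/4) - 4*(-1/3) = -3/2 + 4/3 = -1/6 ≈ -0.16667)
b(L) = L + L**2 (b(L) = L**2 + L = L + L**2)
X + b(D(3, j)) = 4152 + (3 - 1/6)*(1 + (3 - 1/6)) = 4152 + 17*(1 + 17/6)/6 = 4152 + (17/6)*(23/6) = 4152 + 391/36 = 149863/36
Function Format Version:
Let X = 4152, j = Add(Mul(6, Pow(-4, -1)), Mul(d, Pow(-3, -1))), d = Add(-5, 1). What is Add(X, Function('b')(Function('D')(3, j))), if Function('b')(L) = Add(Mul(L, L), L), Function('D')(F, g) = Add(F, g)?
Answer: Rational(149863, 36) ≈ 4162.9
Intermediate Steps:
d = -4
j = Rational(-1, 6) (j = Add(Mul(6, Pow(-4, -1)), Mul(-4, Pow(-3, -1))) = Add(Mul(6, Rational(-1, 4)), Mul(-4, Rational(-1, 3))) = Add(Rational(-3, 2), Rational(4, 3)) = Rational(-1, 6) ≈ -0.16667)
Function('b')(L) = Add(L, Pow(L, 2)) (Function('b')(L) = Add(Pow(L, 2), L) = Add(L, Pow(L, 2)))
Add(X, Function('b')(Function('D')(3, j))) = Add(4152, Mul(Add(3, Rational(-1, 6)), Add(1, Add(3, Rational(-1, 6))))) = Add(4152, Mul(Rational(17, 6), Add(1, Rational(17, 6)))) = Add(4152, Mul(Rational(17, 6), Rational(23, 6))) = Add(4152, Rational(391, 36)) = Rational(149863, 36)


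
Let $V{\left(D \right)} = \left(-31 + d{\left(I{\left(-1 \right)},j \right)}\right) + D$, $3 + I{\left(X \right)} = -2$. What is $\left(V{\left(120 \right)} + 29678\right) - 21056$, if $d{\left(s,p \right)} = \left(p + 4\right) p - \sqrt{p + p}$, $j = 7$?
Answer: $8788 - \sqrt{14} \approx 8784.3$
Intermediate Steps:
$I{\left(X \right)} = -5$ ($I{\left(X \right)} = -3 - 2 = -5$)
$d{\left(s,p \right)} = p \left(4 + p\right) - \sqrt{2} \sqrt{p}$ ($d{\left(s,p \right)} = \left(4 + p\right) p - \sqrt{2 p} = p \left(4 + p\right) - \sqrt{2} \sqrt{p}$)
$V{\left(D \right)} = 46 + D - \sqrt{14}$ ($V{\left(D \right)} = \left(-31 + \left(7^{2} + 4 \cdot 7 - \sqrt{2} \sqrt{7}\right)\right) + D = \left(-31 + \left(49 + 28 - \sqrt{14}\right)\right) + D = \left(-31 + \left(77 - \sqrt{14}\right)\right) + D = \left(46 - \sqrt{14}\right) + D = 46 + D - \sqrt{14}$)
$\left(V{\left(120 \right)} + 29678\right) - 21056 = \left(\left(46 + 120 - \sqrt{14}\right) + 29678\right) - 21056 = \left(\left(166 - \sqrt{14}\right) + 29678\right) - 21056 = \left(29844 - \sqrt{14}\right) - 21056 = 8788 - \sqrt{14}$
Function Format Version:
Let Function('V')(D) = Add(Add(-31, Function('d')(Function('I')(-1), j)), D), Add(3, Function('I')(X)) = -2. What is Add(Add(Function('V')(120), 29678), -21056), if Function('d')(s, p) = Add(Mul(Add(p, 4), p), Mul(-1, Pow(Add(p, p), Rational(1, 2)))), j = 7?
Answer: Add(8788, Mul(-1, Pow(14, Rational(1, 2)))) ≈ 8784.3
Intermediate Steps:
Function('I')(X) = -5 (Function('I')(X) = Add(-3, -2) = -5)
Function('d')(s, p) = Add(Mul(p, Add(4, p)), Mul(-1, Pow(2, Rational(1, 2)), Pow(p, Rational(1, 2)))) (Function('d')(s, p) = Add(Mul(Add(4, p), p), Mul(-1, Pow(Mul(2, p), Rational(1, 2)))) = Add(Mul(p, Add(4, p)), Mul(-1, Mul(Pow(2, Rational(1, 2)), Pow(p, Rational(1, 2))))) = Add(Mul(p, Add(4, p)), Mul(-1, Pow(2, Rational(1, 2)), Pow(p, Rational(1, 2)))))
Function('V')(D) = Add(46, D, Mul(-1, Pow(14, Rational(1, 2)))) (Function('V')(D) = Add(Add(-31, Add(Pow(7, 2), Mul(4, 7), Mul(-1, Pow(2, Rational(1, 2)), Pow(7, Rational(1, 2))))), D) = Add(Add(-31, Add(49, 28, Mul(-1, Pow(14, Rational(1, 2))))), D) = Add(Add(-31, Add(77, Mul(-1, Pow(14, Rational(1, 2))))), D) = Add(Add(46, Mul(-1, Pow(14, Rational(1, 2)))), D) = Add(46, D, Mul(-1, Pow(14, Rational(1, 2)))))
Add(Add(Function('V')(120), 29678), -21056) = Add(Add(Add(46, 120, Mul(-1, Pow(14, Rational(1, 2)))), 29678), -21056) = Add(Add(Add(166, Mul(-1, Pow(14, Rational(1, 2)))), 29678), -21056) = Add(Add(29844, Mul(-1, Pow(14, Rational(1, 2)))), -21056) = Add(8788, Mul(-1, Pow(14, Rational(1, 2))))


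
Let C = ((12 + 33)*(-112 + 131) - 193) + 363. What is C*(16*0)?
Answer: 0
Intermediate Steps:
C = 1025 (C = (45*19 - 193) + 363 = (855 - 193) + 363 = 662 + 363 = 1025)
C*(16*0) = 1025*(16*0) = 1025*0 = 0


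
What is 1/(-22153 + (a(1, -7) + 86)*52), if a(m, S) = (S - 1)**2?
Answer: -1/14353 ≈ -6.9672e-5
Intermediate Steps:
a(m, S) = (-1 + S)**2
1/(-22153 + (a(1, -7) + 86)*52) = 1/(-22153 + ((-1 - 7)**2 + 86)*52) = 1/(-22153 + ((-8)**2 + 86)*52) = 1/(-22153 + (64 + 86)*52) = 1/(-22153 + 150*52) = 1/(-22153 + 7800) = 1/(-14353) = -1/14353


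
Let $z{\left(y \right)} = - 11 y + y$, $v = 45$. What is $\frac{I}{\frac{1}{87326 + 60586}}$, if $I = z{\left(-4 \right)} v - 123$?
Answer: $248048424$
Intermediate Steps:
$z{\left(y \right)} = - 10 y$
$I = 1677$ ($I = \left(-10\right) \left(-4\right) 45 - 123 = 40 \cdot 45 - 123 = 1800 - 123 = 1677$)
$\frac{I}{\frac{1}{87326 + 60586}} = \frac{1677}{\frac{1}{87326 + 60586}} = \frac{1677}{\frac{1}{147912}} = 1677 \frac{1}{\frac{1}{147912}} = 1677 \cdot 147912 = 248048424$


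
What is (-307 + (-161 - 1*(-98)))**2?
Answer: 136900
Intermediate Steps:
(-307 + (-161 - 1*(-98)))**2 = (-307 + (-161 + 98))**2 = (-307 - 63)**2 = (-370)**2 = 136900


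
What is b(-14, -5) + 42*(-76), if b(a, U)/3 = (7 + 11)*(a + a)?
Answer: -4704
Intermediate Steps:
b(a, U) = 108*a (b(a, U) = 3*((7 + 11)*(a + a)) = 3*(18*(2*a)) = 3*(36*a) = 108*a)
b(-14, -5) + 42*(-76) = 108*(-14) + 42*(-76) = -1512 - 3192 = -4704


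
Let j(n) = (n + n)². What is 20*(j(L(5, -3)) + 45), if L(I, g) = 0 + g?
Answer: 1620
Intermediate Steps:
L(I, g) = g
j(n) = 4*n² (j(n) = (2*n)² = 4*n²)
20*(j(L(5, -3)) + 45) = 20*(4*(-3)² + 45) = 20*(4*9 + 45) = 20*(36 + 45) = 20*81 = 1620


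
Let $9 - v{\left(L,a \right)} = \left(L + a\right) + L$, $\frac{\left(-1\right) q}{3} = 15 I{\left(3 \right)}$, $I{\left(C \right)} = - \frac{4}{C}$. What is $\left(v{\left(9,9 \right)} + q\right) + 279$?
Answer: $321$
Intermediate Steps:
$q = 60$ ($q = - 3 \cdot 15 \left(- \frac{4}{3}\right) = \left(-3\right) \left(-20\right) = 60$)
$v{\left(L,a \right)} = 9 - a - 2 L$ ($v{\left(L,a \right)} = 9 - \left(\left(L + a\right) + L\right) = 9 - \left(a + 2 L\right) = 9 - a - 2 L$)
$\left(v{\left(9,9 \right)} + q\right) + 279 = \left(\left(9 - 9 - 18\right) + 60\right) + 279 = \left(-18 + 60\right) + 279 = 42 + 279 = 321$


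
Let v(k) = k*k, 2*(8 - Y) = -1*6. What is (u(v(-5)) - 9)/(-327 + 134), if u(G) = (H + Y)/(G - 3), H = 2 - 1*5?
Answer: 95/2123 ≈ 0.044748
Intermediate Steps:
H = -3 (H = 2 - 5 = -3)
Y = 11 (Y = 8 - (-1)*6/2 = 8 - 1/2*(-6) = 8 + 3 = 11)
v(k) = k**2
u(G) = 8/(-3 + G) (u(G) = (-3 + 11)/(G - 3) = 8/(-3 + G))
(u(v(-5)) - 9)/(-327 + 134) = (8/(-3 + (-5)**2) - 9)/(-327 + 134) = (8/(-3 + 25) - 9)/(-193) = (8/22 - 9)*(-1/193) = (8*(1/22) - 9)*(-1/193) = (4/11 - 9)*(-1/193) = -95/11*(-1/193) = 95/2123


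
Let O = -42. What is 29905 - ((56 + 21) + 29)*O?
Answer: 34357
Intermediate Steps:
29905 - ((56 + 21) + 29)*O = 29905 - ((56 + 21) + 29)*(-42) = 29905 - (77 + 29)*(-42) = 29905 - 106*(-42) = 29905 - 1*(-4452) = 29905 + 4452 = 34357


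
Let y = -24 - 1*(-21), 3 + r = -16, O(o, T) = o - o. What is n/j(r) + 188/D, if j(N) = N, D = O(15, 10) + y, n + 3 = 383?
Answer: -248/3 ≈ -82.667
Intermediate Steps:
O(o, T) = 0
r = -19 (r = -3 - 16 = -19)
y = -3 (y = -24 + 21 = -3)
n = 380 (n = -3 + 383 = 380)
D = -3 (D = 0 - 3 = -3)
n/j(r) + 188/D = 380/(-19) + 188/(-3) = 380*(-1/19) + 188*(-⅓) = -20 - 188/3 = -248/3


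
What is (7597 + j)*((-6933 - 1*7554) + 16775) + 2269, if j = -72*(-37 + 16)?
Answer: 20843661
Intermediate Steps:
j = 1512 (j = -72*(-21) = 1512)
(7597 + j)*((-6933 - 1*7554) + 16775) + 2269 = (7597 + 1512)*((-6933 - 1*7554) + 16775) + 2269 = 9109*((-6933 - 7554) + 16775) + 2269 = 9109*(-14487 + 16775) + 2269 = 9109*2288 + 2269 = 20841392 + 2269 = 20843661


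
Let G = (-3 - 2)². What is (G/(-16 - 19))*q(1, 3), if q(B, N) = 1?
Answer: -5/7 ≈ -0.71429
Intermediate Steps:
G = 25 (G = (-5)² = 25)
(G/(-16 - 19))*q(1, 3) = (25/(-16 - 19))*1 = (25/(-35))*1 = -1/35*25*1 = -5/7*1 = -5/7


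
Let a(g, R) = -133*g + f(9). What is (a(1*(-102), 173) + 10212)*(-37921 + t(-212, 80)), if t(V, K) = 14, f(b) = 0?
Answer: -901352646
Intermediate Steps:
a(g, R) = -133*g (a(g, R) = -133*g + 0 = -133*g)
(a(1*(-102), 173) + 10212)*(-37921 + t(-212, 80)) = (-133*(-102) + 10212)*(-37921 + 14) = (-133*(-102) + 10212)*(-37907) = (13566 + 10212)*(-37907) = 23778*(-37907) = -901352646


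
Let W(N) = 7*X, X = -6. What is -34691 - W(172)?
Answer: -34649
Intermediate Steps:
W(N) = -42 (W(N) = 7*(-6) = -42)
-34691 - W(172) = -34691 - 1*(-42) = -34691 + 42 = -34649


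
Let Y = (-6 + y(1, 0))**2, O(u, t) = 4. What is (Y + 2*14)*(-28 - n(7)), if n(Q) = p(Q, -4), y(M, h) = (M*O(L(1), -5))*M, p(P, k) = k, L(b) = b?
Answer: -768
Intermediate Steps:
y(M, h) = 4*M**2 (y(M, h) = (M*4)*M = (4*M)*M = 4*M**2)
n(Q) = -4
Y = 4 (Y = (-6 + 4*1**2)**2 = (-6 + 4*1)**2 = (-6 + 4)**2 = (-2)**2 = 4)
(Y + 2*14)*(-28 - n(7)) = (4 + 2*14)*(-28 - 1*(-4)) = (4 + 28)*(-28 + 4) = 32*(-24) = -768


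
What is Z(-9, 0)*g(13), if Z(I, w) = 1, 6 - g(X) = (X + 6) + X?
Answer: -26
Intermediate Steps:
g(X) = -2*X (g(X) = 6 - ((X + 6) + X) = 6 - ((6 + X) + X) = 6 - (6 + 2*X) = 6 + (-6 - 2*X) = -2*X)
Z(-9, 0)*g(13) = 1*(-2*13) = 1*(-26) = -26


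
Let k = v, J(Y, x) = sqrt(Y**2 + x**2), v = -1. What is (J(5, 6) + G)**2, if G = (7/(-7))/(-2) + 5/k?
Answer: 325/4 - 9*sqrt(61) ≈ 10.958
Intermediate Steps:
k = -1
G = -9/2 (G = (7/(-7))/(-2) + 5/(-1) = (7*(-1/7))*(-1/2) + 5*(-1) = -1*(-1/2) - 5 = 1/2 - 5 = -9/2 ≈ -4.5000)
(J(5, 6) + G)**2 = (sqrt(5**2 + 6**2) - 9/2)**2 = (sqrt(25 + 36) - 9/2)**2 = (sqrt(61) - 9/2)**2 = (-9/2 + sqrt(61))**2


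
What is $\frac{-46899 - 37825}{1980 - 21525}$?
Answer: $\frac{84724}{19545} \approx 4.3348$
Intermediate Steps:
$\frac{-46899 - 37825}{1980 - 21525} = - \frac{84724}{-19545} = \left(-84724\right) \left(- \frac{1}{19545}\right) = \frac{84724}{19545}$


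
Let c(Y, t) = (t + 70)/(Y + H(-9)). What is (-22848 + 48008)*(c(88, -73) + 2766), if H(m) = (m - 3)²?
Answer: 2018174805/29 ≈ 6.9592e+7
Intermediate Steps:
H(m) = (-3 + m)²
c(Y, t) = (70 + t)/(144 + Y) (c(Y, t) = (t + 70)/(Y + (-3 - 9)²) = (70 + t)/(Y + (-12)²) = (70 + t)/(Y + 144) = (70 + t)/(144 + Y))
(-22848 + 48008)*(c(88, -73) + 2766) = (-22848 + 48008)*((70 - 73)/(144 + 88) + 2766) = 25160*(-3/232 + 2766) = 25160*(641709/232) = 2018174805/29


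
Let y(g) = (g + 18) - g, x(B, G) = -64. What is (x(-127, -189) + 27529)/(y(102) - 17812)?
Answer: -27465/17794 ≈ -1.5435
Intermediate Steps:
y(g) = 18 (y(g) = (18 + g) - g = 18)
(x(-127, -189) + 27529)/(y(102) - 17812) = (-64 + 27529)/(18 - 17812) = 27465/(-17794) = 27465*(-1/17794) = -27465/17794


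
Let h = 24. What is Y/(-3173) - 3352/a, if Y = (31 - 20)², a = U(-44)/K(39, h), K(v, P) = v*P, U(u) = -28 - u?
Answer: -622200037/3173 ≈ -1.9609e+5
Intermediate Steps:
K(v, P) = P*v
a = 2/117 (a = (-28 - 1*(-44))/((24*39)) = (-28 + 44)/936 = 16*(1/936) = 2/117 ≈ 0.017094)
Y = 121 (Y = 11² = 121)
Y/(-3173) - 3352/a = 121/(-3173) - 3352/2/117 = 121*(-1/3173) - 3352*117/2 = -121/3173 - 196092 = -622200037/3173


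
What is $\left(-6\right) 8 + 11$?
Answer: $-37$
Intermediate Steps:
$\left(-6\right) 8 + 11 = -48 + 11 = -37$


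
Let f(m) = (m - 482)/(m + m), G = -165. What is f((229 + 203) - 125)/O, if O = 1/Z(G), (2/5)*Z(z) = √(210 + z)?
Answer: -2625*√5/1228 ≈ -4.7799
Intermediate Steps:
Z(z) = 5*√(210 + z)/2
O = 2*√5/75 (O = 1/(5*√(210 - 165)/2) = 1/(5*√45/2) = 1/(5*(3*√5)/2) = 1/(15*√5/2) = 2*√5/75 ≈ 0.059628)
f(m) = (-482 + m)/(2*m) (f(m) = (-482 + m)/((2*m)) = (-482 + m)*(1/(2*m)) = (-482 + m)/(2*m))
f((229 + 203) - 125)/O = ((-482 + ((229 + 203) - 125))/(2*((229 + 203) - 125)))/((2*√5/75)) = ((-482 + (432 - 125))/(2*(432 - 125)))*(15*√5/2) = ((½)*(-482 + 307)/307)*(15*√5/2) = ((½)*(1/307)*(-175))*(15*√5/2) = -2625*√5/1228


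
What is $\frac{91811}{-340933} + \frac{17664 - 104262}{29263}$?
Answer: $- \frac{32210781227}{9976722379} \approx -3.2286$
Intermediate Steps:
$\frac{91811}{-340933} + \frac{17664 - 104262}{29263} = 91811 \left(- \frac{1}{340933}\right) - \frac{86598}{29263} = - \frac{91811}{340933} - \frac{86598}{29263} = - \frac{32210781227}{9976722379}$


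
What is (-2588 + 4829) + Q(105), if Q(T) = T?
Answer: 2346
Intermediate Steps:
(-2588 + 4829) + Q(105) = (-2588 + 4829) + 105 = 2241 + 105 = 2346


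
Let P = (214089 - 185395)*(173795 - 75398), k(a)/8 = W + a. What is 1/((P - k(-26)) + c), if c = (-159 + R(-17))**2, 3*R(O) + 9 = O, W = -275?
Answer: 9/25410906343 ≈ 3.5418e-10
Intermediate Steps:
R(O) = -3 + O/3
c = 253009/9 (c = (-159 + (-3 + (1/3)*(-17)))**2 = (-159 + (-3 - 17/3))**2 = (-159 - 26/3)**2 = (-503/3)**2 = 253009/9 ≈ 28112.)
k(a) = -2200 + 8*a (k(a) = 8*(-275 + a) = -2200 + 8*a)
P = 2823403518 (P = 28694*98397 = 2823403518)
1/((P - k(-26)) + c) = 1/((2823403518 - (-2200 + 8*(-26))) + 253009/9) = 1/((2823403518 - (-2200 - 208)) + 253009/9) = 1/((2823403518 - 1*(-2408)) + 253009/9) = 1/((2823403518 + 2408) + 253009/9) = 1/(2823405926 + 253009/9) = 1/(25410906343/9) = 9/25410906343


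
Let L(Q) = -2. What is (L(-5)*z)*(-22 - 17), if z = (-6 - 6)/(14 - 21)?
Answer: 936/7 ≈ 133.71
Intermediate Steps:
z = 12/7 (z = -12/(-7) = -12*(-⅐) = 12/7 ≈ 1.7143)
(L(-5)*z)*(-22 - 17) = (-2*12/7)*(-22 - 17) = -24/7*(-39) = 936/7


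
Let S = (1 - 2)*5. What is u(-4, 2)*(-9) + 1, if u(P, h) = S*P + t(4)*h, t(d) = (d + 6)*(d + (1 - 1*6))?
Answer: 1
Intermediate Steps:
t(d) = (-5 + d)*(6 + d) (t(d) = (6 + d)*(d + (1 - 6)) = (6 + d)*(d - 5) = (6 + d)*(-5 + d) = (-5 + d)*(6 + d))
S = -5 (S = -1*5 = -5)
u(P, h) = -10*h - 5*P (u(P, h) = -5*P + (-30 + 4 + 4²)*h = -5*P + (-30 + 4 + 16)*h = -5*P - 10*h = -10*h - 5*P)
u(-4, 2)*(-9) + 1 = (-10*2 - 5*(-4))*(-9) + 1 = (-20 + 20)*(-9) + 1 = 0*(-9) + 1 = 0 + 1 = 1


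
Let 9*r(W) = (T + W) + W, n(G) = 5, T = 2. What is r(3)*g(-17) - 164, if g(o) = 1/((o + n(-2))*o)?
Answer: -75274/459 ≈ -164.00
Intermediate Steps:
g(o) = 1/(o*(5 + o)) (g(o) = 1/((o + 5)*o) = 1/((5 + o)*o) = 1/(o*(5 + o)))
r(W) = 2/9 + 2*W/9 (r(W) = ((2 + W) + W)/9 = (2 + 2*W)/9 = 2/9 + 2*W/9)
r(3)*g(-17) - 164 = (2/9 + (2/9)*3)*(1/((-17)*(5 - 17))) - 164 = (2/9 + ⅔)*(-1/17/(-12)) - 164 = 8*(-1/17*(-1/12))/9 - 164 = (8/9)*(1/204) - 164 = 2/459 - 164 = -75274/459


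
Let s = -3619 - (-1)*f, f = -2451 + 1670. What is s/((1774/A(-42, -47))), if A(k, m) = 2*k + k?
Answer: 277200/887 ≈ 312.51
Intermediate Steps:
A(k, m) = 3*k
f = -781
s = -4400 (s = -3619 - (-1)*(-781) = -3619 - 1*781 = -3619 - 781 = -4400)
s/((1774/A(-42, -47))) = -4400/(1774/((3*(-42)))) = -4400/(1774/(-126)) = -4400/(1774*(-1/126)) = -4400/(-887/63) = -4400*(-63/887) = 277200/887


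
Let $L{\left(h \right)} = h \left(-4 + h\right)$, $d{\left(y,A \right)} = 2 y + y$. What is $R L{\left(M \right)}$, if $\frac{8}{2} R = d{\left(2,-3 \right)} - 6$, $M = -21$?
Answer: $0$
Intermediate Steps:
$d{\left(y,A \right)} = 3 y$
$R = 0$ ($R = \frac{3 \cdot 2 - 6}{4} = \frac{6 - 6}{4} = \frac{1}{4} \cdot 0 = 0$)
$R L{\left(M \right)} = 0 \left(- 21 \left(-4 - 21\right)\right) = 0 \left(\left(-21\right) \left(-25\right)\right) = 0 \cdot 525 = 0$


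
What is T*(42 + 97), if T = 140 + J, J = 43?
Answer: 25437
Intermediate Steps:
T = 183 (T = 140 + 43 = 183)
T*(42 + 97) = 183*(42 + 97) = 183*139 = 25437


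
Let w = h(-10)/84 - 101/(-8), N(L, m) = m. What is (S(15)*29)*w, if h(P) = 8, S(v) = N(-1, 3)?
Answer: 61973/56 ≈ 1106.7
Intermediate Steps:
S(v) = 3
w = 2137/168 (w = 8/84 - 101/(-8) = 8*(1/84) - 101*(-⅛) = 2/21 + 101/8 = 2137/168 ≈ 12.720)
(S(15)*29)*w = (3*29)*(2137/168) = 87*(2137/168) = 61973/56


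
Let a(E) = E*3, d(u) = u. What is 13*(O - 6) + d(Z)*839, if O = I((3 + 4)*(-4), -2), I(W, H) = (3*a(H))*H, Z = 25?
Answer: 21365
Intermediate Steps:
a(E) = 3*E
I(W, H) = 9*H**2 (I(W, H) = (3*(3*H))*H = (9*H)*H = 9*H**2)
O = 36 (O = 9*(-2)**2 = 9*4 = 36)
13*(O - 6) + d(Z)*839 = 13*(36 - 6) + 25*839 = 13*30 + 20975 = 390 + 20975 = 21365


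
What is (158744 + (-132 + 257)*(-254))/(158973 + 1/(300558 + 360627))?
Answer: 41983263945/52555281503 ≈ 0.79884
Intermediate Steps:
(158744 + (-132 + 257)*(-254))/(158973 + 1/(300558 + 360627)) = (158744 + 125*(-254))/(158973 + 1/661185) = (158744 - 31750)/(158973 + 1/661185) = 126994/(105110563006/661185) = 126994*(661185/105110563006) = 41983263945/52555281503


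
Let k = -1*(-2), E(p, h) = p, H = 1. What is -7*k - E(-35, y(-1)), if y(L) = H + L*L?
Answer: 21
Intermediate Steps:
y(L) = 1 + L² (y(L) = 1 + L*L = 1 + L²)
k = 2
-7*k - E(-35, y(-1)) = -7*2 - 1*(-35) = -14 + 35 = 21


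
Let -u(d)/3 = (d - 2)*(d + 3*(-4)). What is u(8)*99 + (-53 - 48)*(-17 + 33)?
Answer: 5512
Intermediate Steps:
u(d) = -3*(-12 + d)*(-2 + d) (u(d) = -3*(d - 2)*(d + 3*(-4)) = -3*(-2 + d)*(d - 12) = -3*(-2 + d)*(-12 + d) = -3*(-12 + d)*(-2 + d))
u(8)*99 + (-53 - 48)*(-17 + 33) = (-72 - 3*8**2 + 42*8)*99 + (-53 - 48)*(-17 + 33) = (-72 - 3*64 + 336)*99 - 101*16 = (-72 - 192 + 336)*99 - 1616 = 72*99 - 1616 = 7128 - 1616 = 5512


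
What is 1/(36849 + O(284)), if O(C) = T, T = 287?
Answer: 1/37136 ≈ 2.6928e-5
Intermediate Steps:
O(C) = 287
1/(36849 + O(284)) = 1/(36849 + 287) = 1/37136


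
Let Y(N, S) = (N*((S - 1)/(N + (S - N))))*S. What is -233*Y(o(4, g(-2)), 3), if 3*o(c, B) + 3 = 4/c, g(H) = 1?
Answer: 932/3 ≈ 310.67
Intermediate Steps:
o(c, B) = -1 + 4/(3*c) (o(c, B) = -1 + (4/c)/3 = -1 + 4/(3*c))
Y(N, S) = N*(-1 + S) (Y(N, S) = (N*((-1 + S)/S))*S = (N*(-1 + S)/S)*S = N*(-1 + S))
-233*Y(o(4, g(-2)), 3) = -233*(4/3 - 1*4)/4*(-1 + 3) = -233*(4/3 - 4)/4*2 = -233*(¼)*(-8/3)*2 = -(-466)*2/3 = -233*(-4/3) = 932/3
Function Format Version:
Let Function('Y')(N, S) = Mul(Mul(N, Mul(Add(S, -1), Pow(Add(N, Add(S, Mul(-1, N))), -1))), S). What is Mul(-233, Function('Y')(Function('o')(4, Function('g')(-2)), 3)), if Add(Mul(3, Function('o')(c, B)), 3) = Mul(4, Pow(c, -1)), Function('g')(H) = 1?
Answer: Rational(932, 3) ≈ 310.67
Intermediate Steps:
Function('o')(c, B) = Add(-1, Mul(Rational(4, 3), Pow(c, -1))) (Function('o')(c, B) = Add(-1, Mul(Rational(1, 3), Mul(4, Pow(c, -1)))) = Add(-1, Mul(Rational(4, 3), Pow(c, -1))))
Function('Y')(N, S) = Mul(N, Add(-1, S)) (Function('Y')(N, S) = Mul(Mul(N, Mul(Add(-1, S), Pow(S, -1))), S) = Mul(Mul(N, Mul(Pow(S, -1), Add(-1, S))), S) = Mul(Mul(N, Pow(S, -1), Add(-1, S)), S) = Mul(N, Add(-1, S)))
Mul(-233, Function('Y')(Function('o')(4, Function('g')(-2)), 3)) = Mul(-233, Mul(Mul(Pow(4, -1), Add(Rational(4, 3), Mul(-1, 4))), Add(-1, 3))) = Mul(-233, Mul(Mul(Rational(1, 4), Add(Rational(4, 3), -4)), 2)) = Mul(-233, Mul(Mul(Rational(1, 4), Rational(-8, 3)), 2)) = Mul(-233, Mul(Rational(-2, 3), 2)) = Mul(-233, Rational(-4, 3)) = Rational(932, 3)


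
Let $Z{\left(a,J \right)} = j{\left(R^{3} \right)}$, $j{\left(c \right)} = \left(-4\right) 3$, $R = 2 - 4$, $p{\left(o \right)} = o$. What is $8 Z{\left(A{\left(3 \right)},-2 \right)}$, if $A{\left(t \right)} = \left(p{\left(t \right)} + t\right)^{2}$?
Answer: $-96$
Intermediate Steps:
$R = -2$ ($R = 2 - 4 = -2$)
$A{\left(t \right)} = 4 t^{2}$ ($A{\left(t \right)} = \left(t + t\right)^{2} = \left(2 t\right)^{2} = 4 t^{2}$)
$j{\left(c \right)} = -12$
$Z{\left(a,J \right)} = -12$
$8 Z{\left(A{\left(3 \right)},-2 \right)} = 8 \left(-12\right) = -96$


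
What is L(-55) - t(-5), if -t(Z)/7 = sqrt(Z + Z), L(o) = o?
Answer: -55 + 7*I*sqrt(10) ≈ -55.0 + 22.136*I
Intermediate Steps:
t(Z) = -7*sqrt(2)*sqrt(Z) (t(Z) = -7*sqrt(Z + Z) = -7*sqrt(2)*sqrt(Z))
L(-55) - t(-5) = -55 - (-7)*sqrt(2)*sqrt(-5) = -55 - (-7)*sqrt(2)*I*sqrt(5) = -55 - (-7)*I*sqrt(10) = -55 + 7*I*sqrt(10)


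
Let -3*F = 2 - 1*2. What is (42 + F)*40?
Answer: 1680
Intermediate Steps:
F = 0 (F = -(2 - 1*2)/3 = -(2 - 2)/3 = -⅓*0 = 0)
(42 + F)*40 = (42 + 0)*40 = 42*40 = 1680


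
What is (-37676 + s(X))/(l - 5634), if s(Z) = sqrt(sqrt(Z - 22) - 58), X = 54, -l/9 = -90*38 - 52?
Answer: -18838/12807 + I*sqrt(58 - 4*sqrt(2))/25614 ≈ -1.4709 + 0.00028246*I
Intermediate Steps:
l = 31248 (l = -9*(-90*38 - 52) = -9*(-3420 - 52) = -9*(-3472) = 31248)
s(Z) = sqrt(-58 + sqrt(-22 + Z)) (s(Z) = sqrt(sqrt(-22 + Z) - 58) = sqrt(-58 + sqrt(-22 + Z)))
(-37676 + s(X))/(l - 5634) = (-37676 + sqrt(-58 + sqrt(-22 + 54)))/(31248 - 5634) = (-37676 + sqrt(-58 + sqrt(32)))/25614 = (-37676 + sqrt(-58 + 4*sqrt(2)))*(1/25614) = -18838/12807 + sqrt(-58 + 4*sqrt(2))/25614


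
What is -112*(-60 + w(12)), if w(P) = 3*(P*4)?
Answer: -9408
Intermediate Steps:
w(P) = 12*P (w(P) = 3*(4*P) = 12*P)
-112*(-60 + w(12)) = -112*(-60 + 12*12) = -112*(-60 + 144) = -112*84 = -9408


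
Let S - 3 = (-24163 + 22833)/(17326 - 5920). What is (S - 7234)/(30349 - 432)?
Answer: -41239058/170616651 ≈ -0.24171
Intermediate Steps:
S = 16444/5703 (S = 3 + (-24163 + 22833)/(17326 - 5920) = 3 - 1330/11406 = 3 - 1330*1/11406 = 3 - 665/5703 = 16444/5703 ≈ 2.8834)
(S - 7234)/(30349 - 432) = (16444/5703 - 7234)/(30349 - 432) = -41239058/5703/29917 = -41239058/5703*1/29917 = -41239058/170616651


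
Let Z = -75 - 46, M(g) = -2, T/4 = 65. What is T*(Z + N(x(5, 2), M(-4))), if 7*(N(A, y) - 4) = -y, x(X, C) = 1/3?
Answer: -212420/7 ≈ -30346.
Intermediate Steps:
T = 260 (T = 4*65 = 260)
x(X, C) = 1/3
Z = -121
N(A, y) = 4 - y/7 (N(A, y) = 4 + (-y)/7 = 4 - y/7)
T*(Z + N(x(5, 2), M(-4))) = 260*(-121 + (4 - 1/7*(-2))) = 260*(-121 + (4 + 2/7)) = 260*(-121 + 30/7) = 260*(-817/7) = -212420/7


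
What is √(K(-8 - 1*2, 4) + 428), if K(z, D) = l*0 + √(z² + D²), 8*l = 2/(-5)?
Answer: √(428 + 2*√29) ≈ 20.947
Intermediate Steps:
l = -1/20 (l = (2/(-5))/8 = (2*(-⅕))/8 = (⅛)*(-⅖) = -1/20 ≈ -0.050000)
K(z, D) = √(D² + z²) (K(z, D) = -1/20*0 + √(z² + D²) = 0 + √(D² + z²) = √(D² + z²))
√(K(-8 - 1*2, 4) + 428) = √(√(4² + (-8 - 1*2)²) + 428) = √(√(16 + (-8 - 2)²) + 428) = √(√(16 + (-10)²) + 428) = √(√(16 + 100) + 428) = √(√116 + 428) = √(2*√29 + 428) = √(428 + 2*√29)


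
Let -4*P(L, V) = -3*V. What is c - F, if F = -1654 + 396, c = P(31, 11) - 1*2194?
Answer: -3711/4 ≈ -927.75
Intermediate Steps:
P(L, V) = 3*V/4 (P(L, V) = -(-3)*V/4 = 3*V/4)
c = -8743/4 (c = (3/4)*11 - 1*2194 = 33/4 - 2194 = -8743/4 ≈ -2185.8)
F = -1258
c - F = -8743/4 - 1*(-1258) = -8743/4 + 1258 = -3711/4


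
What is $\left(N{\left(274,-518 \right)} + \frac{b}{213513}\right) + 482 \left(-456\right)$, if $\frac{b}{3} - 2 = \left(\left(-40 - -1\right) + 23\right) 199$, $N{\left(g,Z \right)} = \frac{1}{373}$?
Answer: $- \frac{5834771644851}{26546783} \approx -2.1979 \cdot 10^{5}$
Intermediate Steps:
$N{\left(g,Z \right)} = \frac{1}{373}$
$b = -9546$ ($b = 6 + 3 \left(\left(-40 - -1\right) + 23\right) 199 = 6 + 3 \left(\left(-40 + 1\right) + 23\right) 199 = 6 + 3 \left(-39 + 23\right) 199 = 6 + 3 \left(\left(-16\right) 199\right) = 6 + 3 \left(-3184\right) = 6 - 9552 = -9546$)
$\left(N{\left(274,-518 \right)} + \frac{b}{213513}\right) + 482 \left(-456\right) = \left(\frac{1}{373} - \frac{9546}{213513}\right) + 482 \left(-456\right) = \left(\frac{1}{373} - \frac{3182}{71171}\right) - 219792 = - \frac{1115715}{26546783} - 219792 = - \frac{5834771644851}{26546783}$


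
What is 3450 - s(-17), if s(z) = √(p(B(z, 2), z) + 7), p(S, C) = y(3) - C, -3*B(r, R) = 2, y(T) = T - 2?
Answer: 3445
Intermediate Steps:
y(T) = -2 + T
B(r, R) = -⅔ (B(r, R) = -⅓*2 = -⅔)
p(S, C) = 1 - C (p(S, C) = (-2 + 3) - C = 1 - C)
s(z) = √(8 - z) (s(z) = √((1 - z) + 7) = √(8 - z))
3450 - s(-17) = 3450 - √(8 - 1*(-17)) = 3450 - √(8 + 17) = 3450 - √25 = 3450 - 1*5 = 3450 - 5 = 3445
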